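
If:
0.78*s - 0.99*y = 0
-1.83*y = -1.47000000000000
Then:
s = 1.02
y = 0.80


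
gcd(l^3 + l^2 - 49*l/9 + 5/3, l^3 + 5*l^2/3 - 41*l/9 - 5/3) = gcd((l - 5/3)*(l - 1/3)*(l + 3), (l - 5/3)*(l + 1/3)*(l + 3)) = l^2 + 4*l/3 - 5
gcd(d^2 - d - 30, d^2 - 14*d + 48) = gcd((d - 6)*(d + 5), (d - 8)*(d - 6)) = d - 6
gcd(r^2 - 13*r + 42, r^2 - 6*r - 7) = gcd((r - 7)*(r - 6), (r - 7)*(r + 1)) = r - 7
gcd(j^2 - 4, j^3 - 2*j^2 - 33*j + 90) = 1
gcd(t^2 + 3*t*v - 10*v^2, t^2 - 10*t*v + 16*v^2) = t - 2*v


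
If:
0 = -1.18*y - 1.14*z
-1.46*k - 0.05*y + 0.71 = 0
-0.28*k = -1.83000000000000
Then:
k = 6.54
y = -176.64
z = 182.84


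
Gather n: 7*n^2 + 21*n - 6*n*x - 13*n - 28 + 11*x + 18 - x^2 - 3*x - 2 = 7*n^2 + n*(8 - 6*x) - x^2 + 8*x - 12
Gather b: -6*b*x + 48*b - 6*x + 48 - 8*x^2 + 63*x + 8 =b*(48 - 6*x) - 8*x^2 + 57*x + 56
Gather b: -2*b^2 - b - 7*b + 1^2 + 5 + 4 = -2*b^2 - 8*b + 10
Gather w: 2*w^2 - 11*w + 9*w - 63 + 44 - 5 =2*w^2 - 2*w - 24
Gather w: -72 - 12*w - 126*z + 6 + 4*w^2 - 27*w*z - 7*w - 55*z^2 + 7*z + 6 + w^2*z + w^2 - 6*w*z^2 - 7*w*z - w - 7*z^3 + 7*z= w^2*(z + 5) + w*(-6*z^2 - 34*z - 20) - 7*z^3 - 55*z^2 - 112*z - 60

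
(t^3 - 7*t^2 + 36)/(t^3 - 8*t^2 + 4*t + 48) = (t - 3)/(t - 4)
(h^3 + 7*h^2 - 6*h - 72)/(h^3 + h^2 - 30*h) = (h^2 + h - 12)/(h*(h - 5))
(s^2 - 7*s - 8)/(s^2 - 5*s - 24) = (s + 1)/(s + 3)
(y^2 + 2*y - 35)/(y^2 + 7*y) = (y - 5)/y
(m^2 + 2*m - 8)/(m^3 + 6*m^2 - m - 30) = (m + 4)/(m^2 + 8*m + 15)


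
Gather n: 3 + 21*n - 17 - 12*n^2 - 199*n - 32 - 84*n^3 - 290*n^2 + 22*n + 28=-84*n^3 - 302*n^2 - 156*n - 18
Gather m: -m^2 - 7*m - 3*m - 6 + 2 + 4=-m^2 - 10*m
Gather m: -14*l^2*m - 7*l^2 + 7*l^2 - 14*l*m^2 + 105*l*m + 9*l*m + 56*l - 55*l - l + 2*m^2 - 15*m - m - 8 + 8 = m^2*(2 - 14*l) + m*(-14*l^2 + 114*l - 16)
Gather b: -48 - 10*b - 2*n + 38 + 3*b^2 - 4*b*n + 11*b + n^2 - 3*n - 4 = 3*b^2 + b*(1 - 4*n) + n^2 - 5*n - 14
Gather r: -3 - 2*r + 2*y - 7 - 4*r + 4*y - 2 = -6*r + 6*y - 12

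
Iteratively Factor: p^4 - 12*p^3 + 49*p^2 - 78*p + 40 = (p - 1)*(p^3 - 11*p^2 + 38*p - 40) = (p - 5)*(p - 1)*(p^2 - 6*p + 8) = (p - 5)*(p - 4)*(p - 1)*(p - 2)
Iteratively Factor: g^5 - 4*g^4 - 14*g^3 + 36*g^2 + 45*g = (g - 3)*(g^4 - g^3 - 17*g^2 - 15*g) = (g - 5)*(g - 3)*(g^3 + 4*g^2 + 3*g) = (g - 5)*(g - 3)*(g + 3)*(g^2 + g) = g*(g - 5)*(g - 3)*(g + 3)*(g + 1)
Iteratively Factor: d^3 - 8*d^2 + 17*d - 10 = (d - 5)*(d^2 - 3*d + 2) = (d - 5)*(d - 1)*(d - 2)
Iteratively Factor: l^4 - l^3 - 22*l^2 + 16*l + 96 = (l - 4)*(l^3 + 3*l^2 - 10*l - 24) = (l - 4)*(l + 4)*(l^2 - l - 6) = (l - 4)*(l + 2)*(l + 4)*(l - 3)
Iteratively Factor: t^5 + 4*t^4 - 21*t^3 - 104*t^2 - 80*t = (t + 1)*(t^4 + 3*t^3 - 24*t^2 - 80*t) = (t + 1)*(t + 4)*(t^3 - t^2 - 20*t) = t*(t + 1)*(t + 4)*(t^2 - t - 20) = t*(t + 1)*(t + 4)^2*(t - 5)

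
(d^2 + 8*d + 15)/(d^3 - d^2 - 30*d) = (d + 3)/(d*(d - 6))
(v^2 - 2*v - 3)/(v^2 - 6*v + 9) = (v + 1)/(v - 3)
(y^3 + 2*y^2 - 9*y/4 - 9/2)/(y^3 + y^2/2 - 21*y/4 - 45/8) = 2*(2*y^2 + y - 6)/(4*y^2 - 4*y - 15)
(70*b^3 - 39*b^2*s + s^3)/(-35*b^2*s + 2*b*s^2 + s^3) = (-2*b + s)/s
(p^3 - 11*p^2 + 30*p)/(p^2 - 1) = p*(p^2 - 11*p + 30)/(p^2 - 1)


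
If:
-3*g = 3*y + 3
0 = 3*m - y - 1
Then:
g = -y - 1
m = y/3 + 1/3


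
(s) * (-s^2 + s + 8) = -s^3 + s^2 + 8*s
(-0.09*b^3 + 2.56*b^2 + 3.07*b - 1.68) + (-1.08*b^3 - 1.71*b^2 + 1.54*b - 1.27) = -1.17*b^3 + 0.85*b^2 + 4.61*b - 2.95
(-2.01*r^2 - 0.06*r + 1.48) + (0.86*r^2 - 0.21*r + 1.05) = -1.15*r^2 - 0.27*r + 2.53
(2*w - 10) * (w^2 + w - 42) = 2*w^3 - 8*w^2 - 94*w + 420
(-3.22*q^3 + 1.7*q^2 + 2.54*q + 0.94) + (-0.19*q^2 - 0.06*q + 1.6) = -3.22*q^3 + 1.51*q^2 + 2.48*q + 2.54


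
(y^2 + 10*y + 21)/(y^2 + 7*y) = (y + 3)/y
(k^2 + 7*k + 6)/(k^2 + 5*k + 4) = (k + 6)/(k + 4)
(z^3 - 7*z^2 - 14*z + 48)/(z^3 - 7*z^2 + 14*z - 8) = (z^2 - 5*z - 24)/(z^2 - 5*z + 4)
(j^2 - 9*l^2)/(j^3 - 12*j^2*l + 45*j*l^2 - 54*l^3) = (j + 3*l)/(j^2 - 9*j*l + 18*l^2)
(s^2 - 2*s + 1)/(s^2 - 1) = (s - 1)/(s + 1)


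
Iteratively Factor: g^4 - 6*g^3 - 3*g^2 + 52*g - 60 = (g - 5)*(g^3 - g^2 - 8*g + 12) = (g - 5)*(g - 2)*(g^2 + g - 6) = (g - 5)*(g - 2)*(g + 3)*(g - 2)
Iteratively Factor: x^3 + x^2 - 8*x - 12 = (x - 3)*(x^2 + 4*x + 4) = (x - 3)*(x + 2)*(x + 2)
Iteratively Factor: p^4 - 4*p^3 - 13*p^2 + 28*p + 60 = (p + 2)*(p^3 - 6*p^2 - p + 30) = (p - 5)*(p + 2)*(p^2 - p - 6) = (p - 5)*(p - 3)*(p + 2)*(p + 2)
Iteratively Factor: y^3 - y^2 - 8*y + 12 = (y + 3)*(y^2 - 4*y + 4) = (y - 2)*(y + 3)*(y - 2)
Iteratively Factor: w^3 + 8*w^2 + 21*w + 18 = (w + 2)*(w^2 + 6*w + 9) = (w + 2)*(w + 3)*(w + 3)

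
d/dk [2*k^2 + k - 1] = 4*k + 1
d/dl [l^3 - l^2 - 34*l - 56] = 3*l^2 - 2*l - 34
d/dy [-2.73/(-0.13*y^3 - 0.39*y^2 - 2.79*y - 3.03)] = (-1.0647*y^2 - 2.1294*y - 7.6167)/(0.13*y^3 + 0.39*y^2 + 2.79*y + 3.03)^2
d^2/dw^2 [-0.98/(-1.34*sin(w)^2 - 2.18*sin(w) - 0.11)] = (-7.038752*sin(w)^4 - 8.588328*sin(w)^3 + 6.478584*sin(w)^2 + 17.41166*sin(w) + 9.0258)/(1.34*sin(w)^2 + 2.18*sin(w) + 0.11)^3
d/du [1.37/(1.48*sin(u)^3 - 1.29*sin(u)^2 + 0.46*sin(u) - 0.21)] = (-6.0828*sin(u)^2 + 3.5346*sin(u) - 0.6302)*cos(u)/(1.48*sin(u)^3 - 1.29*sin(u)^2 + 0.46*sin(u) - 0.21)^2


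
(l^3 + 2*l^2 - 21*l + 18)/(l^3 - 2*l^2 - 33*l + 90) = (l - 1)/(l - 5)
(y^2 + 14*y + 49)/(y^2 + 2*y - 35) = (y + 7)/(y - 5)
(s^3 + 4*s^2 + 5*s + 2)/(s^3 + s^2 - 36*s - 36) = (s^2 + 3*s + 2)/(s^2 - 36)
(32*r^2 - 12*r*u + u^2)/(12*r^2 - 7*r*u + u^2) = (8*r - u)/(3*r - u)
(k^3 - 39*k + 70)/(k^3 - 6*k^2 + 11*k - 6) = (k^2 + 2*k - 35)/(k^2 - 4*k + 3)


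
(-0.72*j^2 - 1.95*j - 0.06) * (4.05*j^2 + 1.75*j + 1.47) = -2.916*j^4 - 9.1575*j^3 - 4.7139*j^2 - 2.9715*j - 0.0882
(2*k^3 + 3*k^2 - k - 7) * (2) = 4*k^3 + 6*k^2 - 2*k - 14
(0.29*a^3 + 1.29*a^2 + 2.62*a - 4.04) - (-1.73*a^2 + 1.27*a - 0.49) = 0.29*a^3 + 3.02*a^2 + 1.35*a - 3.55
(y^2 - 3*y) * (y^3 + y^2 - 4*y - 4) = y^5 - 2*y^4 - 7*y^3 + 8*y^2 + 12*y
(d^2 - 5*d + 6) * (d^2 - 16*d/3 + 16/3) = d^4 - 31*d^3/3 + 38*d^2 - 176*d/3 + 32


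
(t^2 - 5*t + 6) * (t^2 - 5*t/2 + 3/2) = t^4 - 15*t^3/2 + 20*t^2 - 45*t/2 + 9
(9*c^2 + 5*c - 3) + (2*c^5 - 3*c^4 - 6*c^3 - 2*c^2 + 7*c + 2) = 2*c^5 - 3*c^4 - 6*c^3 + 7*c^2 + 12*c - 1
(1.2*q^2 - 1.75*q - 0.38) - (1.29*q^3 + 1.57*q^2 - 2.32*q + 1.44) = -1.29*q^3 - 0.37*q^2 + 0.57*q - 1.82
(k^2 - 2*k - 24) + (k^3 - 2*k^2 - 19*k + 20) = k^3 - k^2 - 21*k - 4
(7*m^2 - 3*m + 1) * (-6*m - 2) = -42*m^3 + 4*m^2 - 2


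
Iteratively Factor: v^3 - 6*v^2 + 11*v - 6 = (v - 2)*(v^2 - 4*v + 3) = (v - 2)*(v - 1)*(v - 3)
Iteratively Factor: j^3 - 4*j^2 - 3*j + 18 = (j + 2)*(j^2 - 6*j + 9) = (j - 3)*(j + 2)*(j - 3)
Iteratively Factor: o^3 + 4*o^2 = (o)*(o^2 + 4*o) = o*(o + 4)*(o)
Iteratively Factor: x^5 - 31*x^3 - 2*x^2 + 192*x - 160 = (x + 4)*(x^4 - 4*x^3 - 15*x^2 + 58*x - 40) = (x + 4)^2*(x^3 - 8*x^2 + 17*x - 10) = (x - 1)*(x + 4)^2*(x^2 - 7*x + 10) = (x - 2)*(x - 1)*(x + 4)^2*(x - 5)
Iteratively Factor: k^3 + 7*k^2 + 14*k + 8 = (k + 1)*(k^2 + 6*k + 8) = (k + 1)*(k + 4)*(k + 2)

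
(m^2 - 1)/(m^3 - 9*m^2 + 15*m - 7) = (m + 1)/(m^2 - 8*m + 7)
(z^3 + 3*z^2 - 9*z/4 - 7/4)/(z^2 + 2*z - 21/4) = (2*z^2 - z - 1)/(2*z - 3)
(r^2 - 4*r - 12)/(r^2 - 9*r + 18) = (r + 2)/(r - 3)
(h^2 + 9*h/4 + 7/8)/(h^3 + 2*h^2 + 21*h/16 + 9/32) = 4*(4*h + 7)/(16*h^2 + 24*h + 9)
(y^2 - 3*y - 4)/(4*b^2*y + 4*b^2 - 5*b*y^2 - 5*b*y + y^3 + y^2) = (y - 4)/(4*b^2 - 5*b*y + y^2)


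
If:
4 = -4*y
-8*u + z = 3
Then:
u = z/8 - 3/8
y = -1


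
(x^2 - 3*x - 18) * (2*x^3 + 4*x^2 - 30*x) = 2*x^5 - 2*x^4 - 78*x^3 + 18*x^2 + 540*x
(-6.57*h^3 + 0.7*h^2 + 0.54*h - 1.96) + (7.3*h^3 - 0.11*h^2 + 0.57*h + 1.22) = 0.73*h^3 + 0.59*h^2 + 1.11*h - 0.74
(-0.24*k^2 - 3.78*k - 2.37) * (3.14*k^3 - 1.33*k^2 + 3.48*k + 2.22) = -0.7536*k^5 - 11.55*k^4 - 3.2496*k^3 - 10.5351*k^2 - 16.6392*k - 5.2614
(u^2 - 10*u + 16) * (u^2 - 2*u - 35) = u^4 - 12*u^3 + u^2 + 318*u - 560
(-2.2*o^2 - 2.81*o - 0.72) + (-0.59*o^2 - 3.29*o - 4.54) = -2.79*o^2 - 6.1*o - 5.26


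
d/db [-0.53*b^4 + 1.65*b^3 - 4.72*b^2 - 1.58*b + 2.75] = -2.12*b^3 + 4.95*b^2 - 9.44*b - 1.58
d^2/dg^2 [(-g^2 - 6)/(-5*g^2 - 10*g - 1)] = 2*(-50*g^3 + 435*g^2 + 900*g + 571)/(125*g^6 + 750*g^5 + 1575*g^4 + 1300*g^3 + 315*g^2 + 30*g + 1)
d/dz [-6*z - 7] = -6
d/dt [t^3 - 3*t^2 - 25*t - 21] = 3*t^2 - 6*t - 25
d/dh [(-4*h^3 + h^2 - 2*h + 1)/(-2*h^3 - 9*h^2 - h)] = (38*h^4 - 13*h^2 + 18*h + 1)/(h^2*(4*h^4 + 36*h^3 + 85*h^2 + 18*h + 1))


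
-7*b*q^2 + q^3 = q^2*(-7*b + q)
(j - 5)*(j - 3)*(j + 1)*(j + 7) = j^4 - 42*j^2 + 64*j + 105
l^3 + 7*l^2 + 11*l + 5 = (l + 1)^2*(l + 5)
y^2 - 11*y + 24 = (y - 8)*(y - 3)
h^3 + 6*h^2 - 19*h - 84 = (h - 4)*(h + 3)*(h + 7)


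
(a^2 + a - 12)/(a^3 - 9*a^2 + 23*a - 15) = (a + 4)/(a^2 - 6*a + 5)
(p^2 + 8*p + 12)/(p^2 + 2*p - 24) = (p + 2)/(p - 4)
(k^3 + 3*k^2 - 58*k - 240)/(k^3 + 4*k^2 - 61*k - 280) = (k + 6)/(k + 7)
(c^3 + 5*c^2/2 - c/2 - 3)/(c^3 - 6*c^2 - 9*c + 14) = (c + 3/2)/(c - 7)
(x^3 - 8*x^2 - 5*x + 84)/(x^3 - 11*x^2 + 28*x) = (x + 3)/x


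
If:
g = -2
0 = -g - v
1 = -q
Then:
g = -2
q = -1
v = 2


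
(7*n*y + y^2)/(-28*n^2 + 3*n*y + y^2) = y/(-4*n + y)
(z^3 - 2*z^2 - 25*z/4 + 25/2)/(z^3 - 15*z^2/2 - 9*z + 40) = (z - 5/2)/(z - 8)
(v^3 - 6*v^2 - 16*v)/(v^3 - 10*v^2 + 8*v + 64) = v/(v - 4)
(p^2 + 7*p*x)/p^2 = (p + 7*x)/p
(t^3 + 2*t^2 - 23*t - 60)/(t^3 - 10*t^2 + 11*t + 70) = (t^2 + 7*t + 12)/(t^2 - 5*t - 14)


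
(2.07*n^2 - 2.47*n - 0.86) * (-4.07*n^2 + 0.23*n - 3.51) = -8.4249*n^4 + 10.529*n^3 - 4.3336*n^2 + 8.4719*n + 3.0186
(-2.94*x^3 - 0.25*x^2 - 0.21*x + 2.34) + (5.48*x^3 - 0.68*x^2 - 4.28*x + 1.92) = 2.54*x^3 - 0.93*x^2 - 4.49*x + 4.26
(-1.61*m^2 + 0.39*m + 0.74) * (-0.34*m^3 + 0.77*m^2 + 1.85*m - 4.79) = 0.5474*m^5 - 1.3723*m^4 - 2.9298*m^3 + 9.0032*m^2 - 0.4991*m - 3.5446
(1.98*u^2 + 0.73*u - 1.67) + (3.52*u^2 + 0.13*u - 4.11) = 5.5*u^2 + 0.86*u - 5.78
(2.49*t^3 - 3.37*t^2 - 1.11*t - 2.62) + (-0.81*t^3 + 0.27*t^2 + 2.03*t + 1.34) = 1.68*t^3 - 3.1*t^2 + 0.92*t - 1.28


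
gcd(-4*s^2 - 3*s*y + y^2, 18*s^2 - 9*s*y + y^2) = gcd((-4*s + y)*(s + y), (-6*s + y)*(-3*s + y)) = 1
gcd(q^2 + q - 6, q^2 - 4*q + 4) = q - 2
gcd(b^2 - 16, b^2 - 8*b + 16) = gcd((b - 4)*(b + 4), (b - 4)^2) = b - 4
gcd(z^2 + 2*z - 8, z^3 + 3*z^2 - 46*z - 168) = z + 4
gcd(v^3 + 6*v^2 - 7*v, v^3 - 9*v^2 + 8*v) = v^2 - v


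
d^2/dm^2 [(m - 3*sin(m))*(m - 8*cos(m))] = 3*m*sin(m) + 8*m*cos(m) + 16*sin(m) - 48*sin(2*m) - 6*cos(m) + 2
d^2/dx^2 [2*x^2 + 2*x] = 4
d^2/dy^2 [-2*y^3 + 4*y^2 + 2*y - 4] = 8 - 12*y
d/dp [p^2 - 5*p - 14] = 2*p - 5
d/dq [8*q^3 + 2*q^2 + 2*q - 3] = 24*q^2 + 4*q + 2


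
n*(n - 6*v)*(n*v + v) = n^3*v - 6*n^2*v^2 + n^2*v - 6*n*v^2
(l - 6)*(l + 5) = l^2 - l - 30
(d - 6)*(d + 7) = d^2 + d - 42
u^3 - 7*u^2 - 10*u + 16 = (u - 8)*(u - 1)*(u + 2)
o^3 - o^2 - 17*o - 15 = (o - 5)*(o + 1)*(o + 3)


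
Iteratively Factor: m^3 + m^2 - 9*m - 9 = (m - 3)*(m^2 + 4*m + 3) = (m - 3)*(m + 1)*(m + 3)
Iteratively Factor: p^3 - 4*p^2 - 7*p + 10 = (p - 5)*(p^2 + p - 2) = (p - 5)*(p + 2)*(p - 1)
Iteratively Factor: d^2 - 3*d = (d)*(d - 3)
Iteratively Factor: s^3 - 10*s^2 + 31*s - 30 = (s - 3)*(s^2 - 7*s + 10) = (s - 3)*(s - 2)*(s - 5)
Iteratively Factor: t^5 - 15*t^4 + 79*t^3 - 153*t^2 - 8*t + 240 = (t - 5)*(t^4 - 10*t^3 + 29*t^2 - 8*t - 48) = (t - 5)*(t - 3)*(t^3 - 7*t^2 + 8*t + 16) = (t - 5)*(t - 3)*(t + 1)*(t^2 - 8*t + 16) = (t - 5)*(t - 4)*(t - 3)*(t + 1)*(t - 4)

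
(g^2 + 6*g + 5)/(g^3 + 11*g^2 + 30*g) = (g + 1)/(g*(g + 6))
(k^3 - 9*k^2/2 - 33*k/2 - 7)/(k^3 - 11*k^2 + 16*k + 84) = (k + 1/2)/(k - 6)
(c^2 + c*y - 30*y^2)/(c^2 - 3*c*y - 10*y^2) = (c + 6*y)/(c + 2*y)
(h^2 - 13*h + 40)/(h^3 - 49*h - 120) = (h - 5)/(h^2 + 8*h + 15)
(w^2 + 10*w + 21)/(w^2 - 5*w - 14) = (w^2 + 10*w + 21)/(w^2 - 5*w - 14)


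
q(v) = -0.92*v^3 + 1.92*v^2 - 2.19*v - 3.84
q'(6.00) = -78.51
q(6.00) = -146.58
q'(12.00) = -353.55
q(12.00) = -1343.40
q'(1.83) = -4.41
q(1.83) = -7.06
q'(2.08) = -6.14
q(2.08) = -8.37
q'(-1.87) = -19.02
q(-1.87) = 12.99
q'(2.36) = -8.50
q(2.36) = -10.41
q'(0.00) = -2.19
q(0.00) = -3.84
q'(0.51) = -0.95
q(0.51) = -4.58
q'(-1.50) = -14.16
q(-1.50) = 6.87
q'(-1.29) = -11.74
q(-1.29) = 4.16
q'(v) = -2.76*v^2 + 3.84*v - 2.19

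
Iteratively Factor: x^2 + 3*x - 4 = (x - 1)*(x + 4)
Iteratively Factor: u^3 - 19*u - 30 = (u + 2)*(u^2 - 2*u - 15) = (u - 5)*(u + 2)*(u + 3)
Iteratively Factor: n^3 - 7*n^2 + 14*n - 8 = (n - 2)*(n^2 - 5*n + 4) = (n - 2)*(n - 1)*(n - 4)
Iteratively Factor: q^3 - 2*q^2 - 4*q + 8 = (q + 2)*(q^2 - 4*q + 4) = (q - 2)*(q + 2)*(q - 2)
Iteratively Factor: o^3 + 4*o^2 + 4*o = (o + 2)*(o^2 + 2*o) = (o + 2)^2*(o)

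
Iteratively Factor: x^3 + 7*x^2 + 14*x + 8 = (x + 1)*(x^2 + 6*x + 8) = (x + 1)*(x + 4)*(x + 2)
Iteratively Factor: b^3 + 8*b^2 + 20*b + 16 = (b + 2)*(b^2 + 6*b + 8) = (b + 2)*(b + 4)*(b + 2)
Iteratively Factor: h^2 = (h)*(h)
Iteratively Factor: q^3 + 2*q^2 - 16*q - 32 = (q + 2)*(q^2 - 16) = (q + 2)*(q + 4)*(q - 4)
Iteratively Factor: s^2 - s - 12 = (s - 4)*(s + 3)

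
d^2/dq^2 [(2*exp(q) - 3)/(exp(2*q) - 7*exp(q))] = (2*exp(3*q) + 2*exp(2*q) + 63*exp(q) - 147)*exp(-q)/(exp(3*q) - 21*exp(2*q) + 147*exp(q) - 343)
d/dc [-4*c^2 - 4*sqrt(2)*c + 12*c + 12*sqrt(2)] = -8*c - 4*sqrt(2) + 12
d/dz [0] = 0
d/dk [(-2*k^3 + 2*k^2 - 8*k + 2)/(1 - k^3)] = 2*(k^4 - 8*k^3 + 2*k - 4)/(k^6 - 2*k^3 + 1)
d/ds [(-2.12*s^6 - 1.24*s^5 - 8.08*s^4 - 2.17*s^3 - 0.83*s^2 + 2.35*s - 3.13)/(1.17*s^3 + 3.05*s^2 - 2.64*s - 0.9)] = (-7.4412*s^8 - 28.7656*s^7 + 7.1844*s^6 - 24.7456*s^5 + 63.9262*s^4 + 35.0466*s^3 + 11.869*s^2 + 20.587*s - 10.3782)/(1.3689*s^6 + 7.137*s^5 + 3.1249*s^4 - 18.21*s^3 + 1.4796*s^2 + 4.752*s + 0.81)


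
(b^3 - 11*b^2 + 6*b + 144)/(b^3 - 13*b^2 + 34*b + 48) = (b + 3)/(b + 1)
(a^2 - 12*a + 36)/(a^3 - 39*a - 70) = (-a^2 + 12*a - 36)/(-a^3 + 39*a + 70)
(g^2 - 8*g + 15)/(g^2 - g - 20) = (g - 3)/(g + 4)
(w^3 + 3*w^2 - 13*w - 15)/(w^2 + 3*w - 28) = (w^3 + 3*w^2 - 13*w - 15)/(w^2 + 3*w - 28)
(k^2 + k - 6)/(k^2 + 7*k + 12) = (k - 2)/(k + 4)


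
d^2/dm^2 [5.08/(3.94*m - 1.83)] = 157.719776/(3.94*m - 1.83)^3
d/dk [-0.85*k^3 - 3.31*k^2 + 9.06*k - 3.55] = -2.55*k^2 - 6.62*k + 9.06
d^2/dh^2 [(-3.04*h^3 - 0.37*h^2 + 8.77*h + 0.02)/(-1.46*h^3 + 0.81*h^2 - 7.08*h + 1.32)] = (-1.4210854715202e-14*h^7 + 8.76759199999999*h^6 - 300.708024*h^5 + 109.073388*h^4 + 482.672334*h^3 - 376.975044*h^2 + 88.4995920000001*h - 164.594736)/(3.112136*h^9 - 5.179788*h^8 + 48.148902*h^7 - 59.209425*h^6 + 242.855388*h^5 - 206.272764*h^4 + 407.94624*h^3 - 202.734576*h^2 + 37.008576*h - 2.299968)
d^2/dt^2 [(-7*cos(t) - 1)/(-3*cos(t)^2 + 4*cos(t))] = (-120*sin(t)^4/cos(t)^3 + 63*sin(t)^2 + 99 - 202/cos(t) - 72/cos(t)^2 + 152/cos(t)^3)/(3*cos(t) - 4)^3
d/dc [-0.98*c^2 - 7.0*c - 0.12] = -1.96*c - 7.0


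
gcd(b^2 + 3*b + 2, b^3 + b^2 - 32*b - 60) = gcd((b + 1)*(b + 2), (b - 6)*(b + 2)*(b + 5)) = b + 2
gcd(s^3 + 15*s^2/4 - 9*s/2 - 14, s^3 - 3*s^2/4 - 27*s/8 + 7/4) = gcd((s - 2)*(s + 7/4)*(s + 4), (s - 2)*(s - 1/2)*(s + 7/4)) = s^2 - s/4 - 7/2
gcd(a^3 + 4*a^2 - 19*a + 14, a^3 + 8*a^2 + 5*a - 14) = a^2 + 6*a - 7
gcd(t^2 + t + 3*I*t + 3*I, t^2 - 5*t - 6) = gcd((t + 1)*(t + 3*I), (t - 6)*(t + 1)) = t + 1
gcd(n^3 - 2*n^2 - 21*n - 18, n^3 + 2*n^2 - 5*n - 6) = n^2 + 4*n + 3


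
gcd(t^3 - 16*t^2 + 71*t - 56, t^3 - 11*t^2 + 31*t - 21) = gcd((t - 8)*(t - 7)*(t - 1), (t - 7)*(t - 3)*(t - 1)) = t^2 - 8*t + 7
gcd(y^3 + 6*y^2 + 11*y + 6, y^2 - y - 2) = y + 1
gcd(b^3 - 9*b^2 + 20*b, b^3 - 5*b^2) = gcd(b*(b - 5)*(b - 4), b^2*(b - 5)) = b^2 - 5*b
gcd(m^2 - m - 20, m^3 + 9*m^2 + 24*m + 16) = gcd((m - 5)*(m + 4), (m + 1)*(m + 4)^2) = m + 4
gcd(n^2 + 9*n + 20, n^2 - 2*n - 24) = n + 4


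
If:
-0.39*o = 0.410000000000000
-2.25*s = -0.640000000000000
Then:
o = -1.05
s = 0.28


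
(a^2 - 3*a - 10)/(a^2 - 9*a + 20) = (a + 2)/(a - 4)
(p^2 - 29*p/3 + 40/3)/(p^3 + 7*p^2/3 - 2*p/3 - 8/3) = (3*p^2 - 29*p + 40)/(3*p^3 + 7*p^2 - 2*p - 8)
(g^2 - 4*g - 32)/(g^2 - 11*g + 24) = (g + 4)/(g - 3)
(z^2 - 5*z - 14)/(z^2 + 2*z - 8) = (z^2 - 5*z - 14)/(z^2 + 2*z - 8)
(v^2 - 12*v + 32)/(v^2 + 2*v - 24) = (v - 8)/(v + 6)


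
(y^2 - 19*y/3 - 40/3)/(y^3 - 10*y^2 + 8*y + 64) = (y + 5/3)/(y^2 - 2*y - 8)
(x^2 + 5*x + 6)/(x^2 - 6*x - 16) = (x + 3)/(x - 8)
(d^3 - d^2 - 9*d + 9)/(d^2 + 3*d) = d - 4 + 3/d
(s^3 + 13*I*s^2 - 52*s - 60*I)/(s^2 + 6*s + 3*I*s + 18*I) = (s^3 + 13*I*s^2 - 52*s - 60*I)/(s^2 + 3*s*(2 + I) + 18*I)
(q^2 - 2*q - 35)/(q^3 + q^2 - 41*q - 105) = 1/(q + 3)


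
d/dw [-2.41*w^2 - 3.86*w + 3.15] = -4.82*w - 3.86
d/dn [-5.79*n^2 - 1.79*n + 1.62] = -11.58*n - 1.79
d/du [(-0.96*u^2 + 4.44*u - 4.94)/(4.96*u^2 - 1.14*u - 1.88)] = (-20.928*u^2 + 52.6144*u - 13.9788)/(24.6016*u^4 - 11.3088*u^3 - 17.35*u^2 + 4.2864*u + 3.5344)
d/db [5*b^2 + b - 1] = 10*b + 1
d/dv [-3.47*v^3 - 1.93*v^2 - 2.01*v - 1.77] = -10.41*v^2 - 3.86*v - 2.01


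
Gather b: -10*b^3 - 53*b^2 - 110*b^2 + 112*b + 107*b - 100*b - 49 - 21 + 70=-10*b^3 - 163*b^2 + 119*b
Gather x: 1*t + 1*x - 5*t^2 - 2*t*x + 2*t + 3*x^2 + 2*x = -5*t^2 + 3*t + 3*x^2 + x*(3 - 2*t)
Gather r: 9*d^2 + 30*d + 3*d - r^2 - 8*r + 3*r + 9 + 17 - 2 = 9*d^2 + 33*d - r^2 - 5*r + 24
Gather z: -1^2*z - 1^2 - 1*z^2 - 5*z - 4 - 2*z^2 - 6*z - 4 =-3*z^2 - 12*z - 9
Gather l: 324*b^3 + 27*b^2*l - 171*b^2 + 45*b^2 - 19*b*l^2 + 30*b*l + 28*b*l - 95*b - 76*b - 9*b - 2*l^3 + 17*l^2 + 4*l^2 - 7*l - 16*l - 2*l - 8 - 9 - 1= 324*b^3 - 126*b^2 - 180*b - 2*l^3 + l^2*(21 - 19*b) + l*(27*b^2 + 58*b - 25) - 18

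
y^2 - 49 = (y - 7)*(y + 7)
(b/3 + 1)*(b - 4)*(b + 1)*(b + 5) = b^4/3 + 5*b^3/3 - 13*b^2/3 - 77*b/3 - 20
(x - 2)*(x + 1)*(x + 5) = x^3 + 4*x^2 - 7*x - 10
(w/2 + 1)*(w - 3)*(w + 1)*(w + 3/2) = w^4/2 + 3*w^3/4 - 7*w^2/2 - 33*w/4 - 9/2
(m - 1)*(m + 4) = m^2 + 3*m - 4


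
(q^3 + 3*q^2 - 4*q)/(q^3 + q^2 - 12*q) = (q - 1)/(q - 3)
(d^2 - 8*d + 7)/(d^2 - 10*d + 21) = (d - 1)/(d - 3)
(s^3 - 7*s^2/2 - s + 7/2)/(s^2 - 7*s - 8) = (2*s^2 - 9*s + 7)/(2*(s - 8))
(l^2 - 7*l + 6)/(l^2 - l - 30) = (l - 1)/(l + 5)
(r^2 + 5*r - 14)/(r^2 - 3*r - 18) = (-r^2 - 5*r + 14)/(-r^2 + 3*r + 18)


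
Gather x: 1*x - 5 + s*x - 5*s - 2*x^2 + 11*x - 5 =-5*s - 2*x^2 + x*(s + 12) - 10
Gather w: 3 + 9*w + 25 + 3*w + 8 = 12*w + 36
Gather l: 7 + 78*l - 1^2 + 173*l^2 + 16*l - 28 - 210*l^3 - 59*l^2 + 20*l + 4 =-210*l^3 + 114*l^2 + 114*l - 18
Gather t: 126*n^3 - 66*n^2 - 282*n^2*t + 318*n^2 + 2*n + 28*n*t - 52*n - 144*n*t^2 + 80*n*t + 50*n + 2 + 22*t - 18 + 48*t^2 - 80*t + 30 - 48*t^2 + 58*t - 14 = 126*n^3 + 252*n^2 - 144*n*t^2 + t*(-282*n^2 + 108*n)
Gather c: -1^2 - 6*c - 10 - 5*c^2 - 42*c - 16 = -5*c^2 - 48*c - 27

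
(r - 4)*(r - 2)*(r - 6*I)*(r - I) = r^4 - 6*r^3 - 7*I*r^3 + 2*r^2 + 42*I*r^2 + 36*r - 56*I*r - 48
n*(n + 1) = n^2 + n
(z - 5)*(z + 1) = z^2 - 4*z - 5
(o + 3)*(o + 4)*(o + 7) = o^3 + 14*o^2 + 61*o + 84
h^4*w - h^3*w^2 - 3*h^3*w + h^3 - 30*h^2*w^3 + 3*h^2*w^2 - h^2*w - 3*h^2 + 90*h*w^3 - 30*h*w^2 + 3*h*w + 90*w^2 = (h - 3)*(h - 6*w)*(h + 5*w)*(h*w + 1)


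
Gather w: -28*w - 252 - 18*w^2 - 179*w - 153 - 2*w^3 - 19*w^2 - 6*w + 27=-2*w^3 - 37*w^2 - 213*w - 378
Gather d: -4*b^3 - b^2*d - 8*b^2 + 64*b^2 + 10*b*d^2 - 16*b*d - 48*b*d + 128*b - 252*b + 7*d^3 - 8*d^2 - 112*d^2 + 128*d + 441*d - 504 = -4*b^3 + 56*b^2 - 124*b + 7*d^3 + d^2*(10*b - 120) + d*(-b^2 - 64*b + 569) - 504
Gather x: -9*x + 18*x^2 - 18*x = 18*x^2 - 27*x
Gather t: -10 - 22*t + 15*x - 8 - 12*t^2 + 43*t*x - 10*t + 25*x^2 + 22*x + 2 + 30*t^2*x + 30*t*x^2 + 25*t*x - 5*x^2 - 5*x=t^2*(30*x - 12) + t*(30*x^2 + 68*x - 32) + 20*x^2 + 32*x - 16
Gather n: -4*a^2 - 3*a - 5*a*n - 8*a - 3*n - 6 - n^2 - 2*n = -4*a^2 - 11*a - n^2 + n*(-5*a - 5) - 6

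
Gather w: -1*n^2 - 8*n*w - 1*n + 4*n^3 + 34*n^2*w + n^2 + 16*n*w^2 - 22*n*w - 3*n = 4*n^3 + 16*n*w^2 - 4*n + w*(34*n^2 - 30*n)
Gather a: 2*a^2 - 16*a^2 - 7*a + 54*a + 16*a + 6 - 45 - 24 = -14*a^2 + 63*a - 63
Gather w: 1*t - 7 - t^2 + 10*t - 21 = -t^2 + 11*t - 28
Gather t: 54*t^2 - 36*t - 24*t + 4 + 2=54*t^2 - 60*t + 6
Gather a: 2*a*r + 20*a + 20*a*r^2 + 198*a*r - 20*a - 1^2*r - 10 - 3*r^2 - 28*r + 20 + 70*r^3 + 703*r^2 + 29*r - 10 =a*(20*r^2 + 200*r) + 70*r^3 + 700*r^2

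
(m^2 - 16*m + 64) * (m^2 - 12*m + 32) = m^4 - 28*m^3 + 288*m^2 - 1280*m + 2048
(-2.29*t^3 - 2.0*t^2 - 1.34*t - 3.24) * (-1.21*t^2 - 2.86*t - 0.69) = 2.7709*t^5 + 8.9694*t^4 + 8.9215*t^3 + 9.1328*t^2 + 10.191*t + 2.2356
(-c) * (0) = 0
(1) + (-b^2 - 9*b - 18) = -b^2 - 9*b - 17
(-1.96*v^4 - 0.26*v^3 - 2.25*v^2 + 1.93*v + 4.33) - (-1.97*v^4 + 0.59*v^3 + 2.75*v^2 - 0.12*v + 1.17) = 0.01*v^4 - 0.85*v^3 - 5.0*v^2 + 2.05*v + 3.16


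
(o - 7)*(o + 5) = o^2 - 2*o - 35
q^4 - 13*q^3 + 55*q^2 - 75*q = q*(q - 5)^2*(q - 3)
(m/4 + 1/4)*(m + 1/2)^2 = m^3/4 + m^2/2 + 5*m/16 + 1/16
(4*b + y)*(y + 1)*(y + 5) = 4*b*y^2 + 24*b*y + 20*b + y^3 + 6*y^2 + 5*y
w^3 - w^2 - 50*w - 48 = (w - 8)*(w + 1)*(w + 6)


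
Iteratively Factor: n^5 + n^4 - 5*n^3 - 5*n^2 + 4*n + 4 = (n + 1)*(n^4 - 5*n^2 + 4) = (n - 2)*(n + 1)*(n^3 + 2*n^2 - n - 2) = (n - 2)*(n - 1)*(n + 1)*(n^2 + 3*n + 2) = (n - 2)*(n - 1)*(n + 1)*(n + 2)*(n + 1)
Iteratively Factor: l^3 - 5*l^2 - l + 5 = (l - 1)*(l^2 - 4*l - 5) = (l - 1)*(l + 1)*(l - 5)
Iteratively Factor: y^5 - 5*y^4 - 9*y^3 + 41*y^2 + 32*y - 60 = (y + 2)*(y^4 - 7*y^3 + 5*y^2 + 31*y - 30) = (y - 3)*(y + 2)*(y^3 - 4*y^2 - 7*y + 10) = (y - 5)*(y - 3)*(y + 2)*(y^2 + y - 2) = (y - 5)*(y - 3)*(y - 1)*(y + 2)*(y + 2)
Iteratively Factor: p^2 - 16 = (p - 4)*(p + 4)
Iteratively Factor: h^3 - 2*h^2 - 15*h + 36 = (h + 4)*(h^2 - 6*h + 9) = (h - 3)*(h + 4)*(h - 3)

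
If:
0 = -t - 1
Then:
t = -1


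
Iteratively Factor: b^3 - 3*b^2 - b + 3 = (b - 1)*(b^2 - 2*b - 3) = (b - 3)*(b - 1)*(b + 1)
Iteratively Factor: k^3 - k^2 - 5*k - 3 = (k - 3)*(k^2 + 2*k + 1) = (k - 3)*(k + 1)*(k + 1)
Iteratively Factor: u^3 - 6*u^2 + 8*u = (u - 4)*(u^2 - 2*u) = u*(u - 4)*(u - 2)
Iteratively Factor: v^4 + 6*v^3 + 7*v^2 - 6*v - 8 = (v - 1)*(v^3 + 7*v^2 + 14*v + 8) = (v - 1)*(v + 4)*(v^2 + 3*v + 2) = (v - 1)*(v + 2)*(v + 4)*(v + 1)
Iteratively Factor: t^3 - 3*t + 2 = (t + 2)*(t^2 - 2*t + 1) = (t - 1)*(t + 2)*(t - 1)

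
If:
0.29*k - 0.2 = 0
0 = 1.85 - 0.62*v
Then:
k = 0.69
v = 2.98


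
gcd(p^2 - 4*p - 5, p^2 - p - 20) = p - 5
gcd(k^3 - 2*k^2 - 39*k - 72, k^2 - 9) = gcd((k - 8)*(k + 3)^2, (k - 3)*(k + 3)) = k + 3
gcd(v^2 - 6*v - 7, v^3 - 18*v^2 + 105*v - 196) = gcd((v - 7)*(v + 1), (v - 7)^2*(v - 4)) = v - 7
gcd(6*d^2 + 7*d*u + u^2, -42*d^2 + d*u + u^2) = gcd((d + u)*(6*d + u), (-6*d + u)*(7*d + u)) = 1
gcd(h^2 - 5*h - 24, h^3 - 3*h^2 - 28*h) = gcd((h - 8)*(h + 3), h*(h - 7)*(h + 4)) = 1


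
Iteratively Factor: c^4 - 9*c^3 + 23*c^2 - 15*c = (c - 5)*(c^3 - 4*c^2 + 3*c) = (c - 5)*(c - 3)*(c^2 - c) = (c - 5)*(c - 3)*(c - 1)*(c)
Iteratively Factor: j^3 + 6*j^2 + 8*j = (j + 2)*(j^2 + 4*j) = j*(j + 2)*(j + 4)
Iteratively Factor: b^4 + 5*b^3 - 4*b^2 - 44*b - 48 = (b + 4)*(b^3 + b^2 - 8*b - 12) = (b + 2)*(b + 4)*(b^2 - b - 6) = (b + 2)^2*(b + 4)*(b - 3)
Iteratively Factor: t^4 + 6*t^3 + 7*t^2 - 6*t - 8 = (t + 4)*(t^3 + 2*t^2 - t - 2) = (t - 1)*(t + 4)*(t^2 + 3*t + 2) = (t - 1)*(t + 1)*(t + 4)*(t + 2)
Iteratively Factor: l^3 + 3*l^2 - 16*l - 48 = (l + 3)*(l^2 - 16) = (l - 4)*(l + 3)*(l + 4)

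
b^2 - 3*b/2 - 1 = (b - 2)*(b + 1/2)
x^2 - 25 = (x - 5)*(x + 5)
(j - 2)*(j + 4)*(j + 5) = j^3 + 7*j^2 + 2*j - 40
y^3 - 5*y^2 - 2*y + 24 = (y - 4)*(y - 3)*(y + 2)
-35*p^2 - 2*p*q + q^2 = (-7*p + q)*(5*p + q)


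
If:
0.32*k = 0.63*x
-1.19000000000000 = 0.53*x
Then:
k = -4.42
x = -2.25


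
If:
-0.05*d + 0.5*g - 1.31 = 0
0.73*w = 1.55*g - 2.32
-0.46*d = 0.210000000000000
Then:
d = -0.46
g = 2.57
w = 2.29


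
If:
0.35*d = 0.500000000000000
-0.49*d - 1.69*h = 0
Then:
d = 1.43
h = -0.41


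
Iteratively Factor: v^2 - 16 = (v + 4)*(v - 4)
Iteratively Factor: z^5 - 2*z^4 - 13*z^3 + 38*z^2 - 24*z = (z - 1)*(z^4 - z^3 - 14*z^2 + 24*z) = (z - 1)*(z + 4)*(z^3 - 5*z^2 + 6*z) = z*(z - 1)*(z + 4)*(z^2 - 5*z + 6) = z*(z - 3)*(z - 1)*(z + 4)*(z - 2)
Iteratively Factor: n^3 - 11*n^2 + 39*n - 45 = (n - 3)*(n^2 - 8*n + 15) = (n - 3)^2*(n - 5)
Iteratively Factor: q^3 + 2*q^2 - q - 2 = (q + 2)*(q^2 - 1) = (q - 1)*(q + 2)*(q + 1)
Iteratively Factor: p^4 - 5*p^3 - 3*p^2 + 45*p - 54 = (p + 3)*(p^3 - 8*p^2 + 21*p - 18) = (p - 2)*(p + 3)*(p^2 - 6*p + 9) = (p - 3)*(p - 2)*(p + 3)*(p - 3)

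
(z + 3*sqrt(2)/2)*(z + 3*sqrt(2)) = z^2 + 9*sqrt(2)*z/2 + 9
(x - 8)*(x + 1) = x^2 - 7*x - 8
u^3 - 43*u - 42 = (u - 7)*(u + 1)*(u + 6)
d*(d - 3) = d^2 - 3*d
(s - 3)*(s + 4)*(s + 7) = s^3 + 8*s^2 - 5*s - 84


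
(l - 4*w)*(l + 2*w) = l^2 - 2*l*w - 8*w^2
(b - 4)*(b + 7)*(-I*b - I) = -I*b^3 - 4*I*b^2 + 25*I*b + 28*I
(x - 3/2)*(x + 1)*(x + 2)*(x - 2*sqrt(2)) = x^4 - 2*sqrt(2)*x^3 + 3*x^3/2 - 3*sqrt(2)*x^2 - 5*x^2/2 - 3*x + 5*sqrt(2)*x + 6*sqrt(2)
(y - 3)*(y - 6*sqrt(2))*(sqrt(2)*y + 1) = sqrt(2)*y^3 - 11*y^2 - 3*sqrt(2)*y^2 - 6*sqrt(2)*y + 33*y + 18*sqrt(2)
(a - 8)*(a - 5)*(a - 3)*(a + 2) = a^4 - 14*a^3 + 47*a^2 + 38*a - 240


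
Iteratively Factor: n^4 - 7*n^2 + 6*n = (n + 3)*(n^3 - 3*n^2 + 2*n) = (n - 2)*(n + 3)*(n^2 - n) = (n - 2)*(n - 1)*(n + 3)*(n)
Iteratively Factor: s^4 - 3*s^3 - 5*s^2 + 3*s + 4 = (s - 1)*(s^3 - 2*s^2 - 7*s - 4) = (s - 1)*(s + 1)*(s^2 - 3*s - 4) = (s - 1)*(s + 1)^2*(s - 4)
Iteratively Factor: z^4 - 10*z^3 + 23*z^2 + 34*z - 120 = (z + 2)*(z^3 - 12*z^2 + 47*z - 60) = (z - 3)*(z + 2)*(z^2 - 9*z + 20) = (z - 5)*(z - 3)*(z + 2)*(z - 4)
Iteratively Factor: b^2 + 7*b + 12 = (b + 3)*(b + 4)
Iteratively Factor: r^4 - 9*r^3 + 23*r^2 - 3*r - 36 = (r - 3)*(r^3 - 6*r^2 + 5*r + 12) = (r - 3)^2*(r^2 - 3*r - 4) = (r - 3)^2*(r + 1)*(r - 4)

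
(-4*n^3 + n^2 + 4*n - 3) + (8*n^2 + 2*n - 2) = -4*n^3 + 9*n^2 + 6*n - 5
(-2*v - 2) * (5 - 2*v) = 4*v^2 - 6*v - 10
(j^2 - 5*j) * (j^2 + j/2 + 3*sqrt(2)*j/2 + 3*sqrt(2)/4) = j^4 - 9*j^3/2 + 3*sqrt(2)*j^3/2 - 27*sqrt(2)*j^2/4 - 5*j^2/2 - 15*sqrt(2)*j/4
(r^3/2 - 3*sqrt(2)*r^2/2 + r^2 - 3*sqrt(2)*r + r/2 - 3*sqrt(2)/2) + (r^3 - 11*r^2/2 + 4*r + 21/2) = 3*r^3/2 - 9*r^2/2 - 3*sqrt(2)*r^2/2 - 3*sqrt(2)*r + 9*r/2 - 3*sqrt(2)/2 + 21/2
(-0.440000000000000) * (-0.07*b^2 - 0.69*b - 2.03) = 0.0308*b^2 + 0.3036*b + 0.8932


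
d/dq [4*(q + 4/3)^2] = 8*q + 32/3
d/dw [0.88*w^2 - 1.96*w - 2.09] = 1.76*w - 1.96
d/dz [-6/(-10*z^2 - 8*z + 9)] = 24*(-5*z - 2)/(10*z^2 + 8*z - 9)^2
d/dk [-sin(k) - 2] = -cos(k)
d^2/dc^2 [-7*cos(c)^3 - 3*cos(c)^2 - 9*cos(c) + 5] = 57*cos(c)/4 + 6*cos(2*c) + 63*cos(3*c)/4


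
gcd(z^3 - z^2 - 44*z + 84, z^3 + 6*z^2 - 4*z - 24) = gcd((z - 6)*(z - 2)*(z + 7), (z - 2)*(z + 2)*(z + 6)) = z - 2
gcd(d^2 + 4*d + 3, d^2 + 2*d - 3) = d + 3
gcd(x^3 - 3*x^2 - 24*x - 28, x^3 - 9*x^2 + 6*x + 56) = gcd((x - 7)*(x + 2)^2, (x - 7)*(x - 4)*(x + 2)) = x^2 - 5*x - 14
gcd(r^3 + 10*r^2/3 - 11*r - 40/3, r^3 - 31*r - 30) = r^2 + 6*r + 5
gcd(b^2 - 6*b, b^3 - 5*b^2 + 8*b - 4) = 1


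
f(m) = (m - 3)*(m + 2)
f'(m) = 2*m - 1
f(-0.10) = -5.89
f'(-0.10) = -1.20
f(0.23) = -6.18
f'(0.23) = -0.54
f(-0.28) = -5.64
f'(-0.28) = -1.56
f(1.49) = -5.27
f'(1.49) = 1.98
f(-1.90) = -0.49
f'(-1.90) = -4.80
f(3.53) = 2.93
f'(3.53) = 6.06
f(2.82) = -0.87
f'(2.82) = 4.64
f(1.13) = -5.85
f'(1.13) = 1.26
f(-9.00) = 84.00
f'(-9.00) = -19.00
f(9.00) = 66.00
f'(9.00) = 17.00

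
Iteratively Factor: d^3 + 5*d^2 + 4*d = (d)*(d^2 + 5*d + 4) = d*(d + 4)*(d + 1)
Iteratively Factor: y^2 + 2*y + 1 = (y + 1)*(y + 1)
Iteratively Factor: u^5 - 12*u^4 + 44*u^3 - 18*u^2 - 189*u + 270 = (u - 5)*(u^4 - 7*u^3 + 9*u^2 + 27*u - 54) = (u - 5)*(u - 3)*(u^3 - 4*u^2 - 3*u + 18) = (u - 5)*(u - 3)*(u + 2)*(u^2 - 6*u + 9) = (u - 5)*(u - 3)^2*(u + 2)*(u - 3)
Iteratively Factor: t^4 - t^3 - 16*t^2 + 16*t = (t)*(t^3 - t^2 - 16*t + 16) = t*(t + 4)*(t^2 - 5*t + 4) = t*(t - 1)*(t + 4)*(t - 4)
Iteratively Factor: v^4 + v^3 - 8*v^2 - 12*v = (v + 2)*(v^3 - v^2 - 6*v) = v*(v + 2)*(v^2 - v - 6) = v*(v + 2)^2*(v - 3)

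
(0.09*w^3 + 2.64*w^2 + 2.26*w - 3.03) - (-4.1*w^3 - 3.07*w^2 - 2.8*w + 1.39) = 4.19*w^3 + 5.71*w^2 + 5.06*w - 4.42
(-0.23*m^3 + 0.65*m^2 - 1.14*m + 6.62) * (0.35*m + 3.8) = -0.0805*m^4 - 0.6465*m^3 + 2.071*m^2 - 2.015*m + 25.156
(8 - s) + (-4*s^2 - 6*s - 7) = -4*s^2 - 7*s + 1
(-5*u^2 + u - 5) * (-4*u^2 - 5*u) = 20*u^4 + 21*u^3 + 15*u^2 + 25*u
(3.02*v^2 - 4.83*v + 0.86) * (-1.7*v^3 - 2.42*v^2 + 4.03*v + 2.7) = -5.134*v^5 + 0.902600000000001*v^4 + 22.3972*v^3 - 13.3921*v^2 - 9.5752*v + 2.322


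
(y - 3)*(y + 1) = y^2 - 2*y - 3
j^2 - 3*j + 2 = (j - 2)*(j - 1)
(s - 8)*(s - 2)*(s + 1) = s^3 - 9*s^2 + 6*s + 16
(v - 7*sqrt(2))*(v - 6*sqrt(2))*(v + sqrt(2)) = v^3 - 12*sqrt(2)*v^2 + 58*v + 84*sqrt(2)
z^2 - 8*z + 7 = (z - 7)*(z - 1)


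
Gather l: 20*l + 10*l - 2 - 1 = 30*l - 3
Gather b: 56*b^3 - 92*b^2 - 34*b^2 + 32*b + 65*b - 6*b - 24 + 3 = 56*b^3 - 126*b^2 + 91*b - 21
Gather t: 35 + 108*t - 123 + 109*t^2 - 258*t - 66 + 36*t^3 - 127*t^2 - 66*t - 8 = 36*t^3 - 18*t^2 - 216*t - 162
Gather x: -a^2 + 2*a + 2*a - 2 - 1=-a^2 + 4*a - 3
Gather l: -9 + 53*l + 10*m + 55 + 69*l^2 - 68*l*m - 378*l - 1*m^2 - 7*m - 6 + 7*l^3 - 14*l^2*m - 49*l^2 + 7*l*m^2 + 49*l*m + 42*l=7*l^3 + l^2*(20 - 14*m) + l*(7*m^2 - 19*m - 283) - m^2 + 3*m + 40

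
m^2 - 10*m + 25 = (m - 5)^2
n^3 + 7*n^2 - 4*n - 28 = (n - 2)*(n + 2)*(n + 7)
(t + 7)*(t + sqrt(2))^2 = t^3 + 2*sqrt(2)*t^2 + 7*t^2 + 2*t + 14*sqrt(2)*t + 14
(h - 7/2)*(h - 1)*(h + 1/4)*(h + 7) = h^4 + 11*h^3/4 - 219*h^2/8 + 35*h/2 + 49/8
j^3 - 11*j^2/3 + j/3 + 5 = (j - 3)*(j - 5/3)*(j + 1)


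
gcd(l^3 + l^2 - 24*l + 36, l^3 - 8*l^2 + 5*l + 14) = l - 2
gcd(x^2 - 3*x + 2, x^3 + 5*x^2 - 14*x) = x - 2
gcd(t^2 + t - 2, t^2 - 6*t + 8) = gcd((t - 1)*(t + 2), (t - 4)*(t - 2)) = 1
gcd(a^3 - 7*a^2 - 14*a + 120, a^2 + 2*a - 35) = a - 5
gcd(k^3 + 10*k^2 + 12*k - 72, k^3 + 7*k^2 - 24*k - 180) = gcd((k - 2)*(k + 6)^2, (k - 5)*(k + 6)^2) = k^2 + 12*k + 36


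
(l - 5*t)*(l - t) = l^2 - 6*l*t + 5*t^2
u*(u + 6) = u^2 + 6*u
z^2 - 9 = (z - 3)*(z + 3)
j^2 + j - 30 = (j - 5)*(j + 6)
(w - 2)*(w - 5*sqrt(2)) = w^2 - 5*sqrt(2)*w - 2*w + 10*sqrt(2)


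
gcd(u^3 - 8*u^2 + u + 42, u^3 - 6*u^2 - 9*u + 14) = u^2 - 5*u - 14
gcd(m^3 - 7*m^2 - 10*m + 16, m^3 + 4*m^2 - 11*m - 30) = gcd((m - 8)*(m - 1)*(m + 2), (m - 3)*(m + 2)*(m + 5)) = m + 2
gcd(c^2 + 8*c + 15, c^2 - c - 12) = c + 3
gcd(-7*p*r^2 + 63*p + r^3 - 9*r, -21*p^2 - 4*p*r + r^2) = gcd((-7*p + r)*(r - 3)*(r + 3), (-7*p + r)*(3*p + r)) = 7*p - r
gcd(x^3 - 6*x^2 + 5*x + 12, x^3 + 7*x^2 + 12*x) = 1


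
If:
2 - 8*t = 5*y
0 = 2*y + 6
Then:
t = 17/8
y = -3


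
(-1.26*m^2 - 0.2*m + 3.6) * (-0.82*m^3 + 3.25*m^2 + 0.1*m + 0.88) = 1.0332*m^5 - 3.931*m^4 - 3.728*m^3 + 10.5712*m^2 + 0.184*m + 3.168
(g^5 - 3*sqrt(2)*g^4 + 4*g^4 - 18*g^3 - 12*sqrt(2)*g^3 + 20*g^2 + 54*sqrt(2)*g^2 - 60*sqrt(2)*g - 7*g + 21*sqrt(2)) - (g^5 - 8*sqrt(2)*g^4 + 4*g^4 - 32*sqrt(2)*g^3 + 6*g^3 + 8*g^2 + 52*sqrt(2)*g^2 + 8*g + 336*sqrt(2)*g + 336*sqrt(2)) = 5*sqrt(2)*g^4 - 24*g^3 + 20*sqrt(2)*g^3 + 2*sqrt(2)*g^2 + 12*g^2 - 396*sqrt(2)*g - 15*g - 315*sqrt(2)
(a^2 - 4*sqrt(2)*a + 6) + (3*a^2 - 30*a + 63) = 4*a^2 - 30*a - 4*sqrt(2)*a + 69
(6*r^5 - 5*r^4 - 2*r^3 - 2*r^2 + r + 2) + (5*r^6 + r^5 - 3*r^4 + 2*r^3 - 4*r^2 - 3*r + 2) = 5*r^6 + 7*r^5 - 8*r^4 - 6*r^2 - 2*r + 4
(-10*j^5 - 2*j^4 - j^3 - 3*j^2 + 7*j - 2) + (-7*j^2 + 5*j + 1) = -10*j^5 - 2*j^4 - j^3 - 10*j^2 + 12*j - 1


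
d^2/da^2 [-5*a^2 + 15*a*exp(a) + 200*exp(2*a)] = 15*a*exp(a) + 800*exp(2*a) + 30*exp(a) - 10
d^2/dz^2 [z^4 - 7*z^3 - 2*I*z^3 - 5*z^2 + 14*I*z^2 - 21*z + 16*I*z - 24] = 12*z^2 + z*(-42 - 12*I) - 10 + 28*I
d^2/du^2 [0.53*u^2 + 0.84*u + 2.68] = 1.06000000000000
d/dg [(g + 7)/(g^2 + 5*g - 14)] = -1/(g^2 - 4*g + 4)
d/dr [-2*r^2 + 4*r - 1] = 4 - 4*r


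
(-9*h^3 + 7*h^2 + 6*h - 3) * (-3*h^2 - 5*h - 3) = 27*h^5 + 24*h^4 - 26*h^3 - 42*h^2 - 3*h + 9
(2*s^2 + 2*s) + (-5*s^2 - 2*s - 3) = -3*s^2 - 3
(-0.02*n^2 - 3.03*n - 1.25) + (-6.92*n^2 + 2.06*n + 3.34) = -6.94*n^2 - 0.97*n + 2.09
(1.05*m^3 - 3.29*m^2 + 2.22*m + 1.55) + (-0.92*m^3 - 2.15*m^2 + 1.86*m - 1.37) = 0.13*m^3 - 5.44*m^2 + 4.08*m + 0.18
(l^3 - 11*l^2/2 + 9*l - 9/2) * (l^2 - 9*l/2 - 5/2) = l^5 - 10*l^4 + 125*l^3/4 - 125*l^2/4 - 9*l/4 + 45/4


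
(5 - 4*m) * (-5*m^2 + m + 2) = 20*m^3 - 29*m^2 - 3*m + 10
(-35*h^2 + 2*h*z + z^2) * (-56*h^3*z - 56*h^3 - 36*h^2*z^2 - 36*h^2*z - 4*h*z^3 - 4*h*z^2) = 1960*h^5*z + 1960*h^5 + 1148*h^4*z^2 + 1148*h^4*z + 12*h^3*z^3 + 12*h^3*z^2 - 44*h^2*z^4 - 44*h^2*z^3 - 4*h*z^5 - 4*h*z^4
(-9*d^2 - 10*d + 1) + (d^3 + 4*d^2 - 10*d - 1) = d^3 - 5*d^2 - 20*d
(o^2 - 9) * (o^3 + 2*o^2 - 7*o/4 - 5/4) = o^5 + 2*o^4 - 43*o^3/4 - 77*o^2/4 + 63*o/4 + 45/4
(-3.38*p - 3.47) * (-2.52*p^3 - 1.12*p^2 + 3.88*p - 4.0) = 8.5176*p^4 + 12.53*p^3 - 9.228*p^2 + 0.0564*p + 13.88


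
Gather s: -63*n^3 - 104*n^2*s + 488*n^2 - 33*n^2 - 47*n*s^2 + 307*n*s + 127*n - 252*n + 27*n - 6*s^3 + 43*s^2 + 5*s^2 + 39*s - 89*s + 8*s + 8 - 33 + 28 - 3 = -63*n^3 + 455*n^2 - 98*n - 6*s^3 + s^2*(48 - 47*n) + s*(-104*n^2 + 307*n - 42)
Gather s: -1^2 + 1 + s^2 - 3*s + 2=s^2 - 3*s + 2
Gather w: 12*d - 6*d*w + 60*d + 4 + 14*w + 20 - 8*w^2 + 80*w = 72*d - 8*w^2 + w*(94 - 6*d) + 24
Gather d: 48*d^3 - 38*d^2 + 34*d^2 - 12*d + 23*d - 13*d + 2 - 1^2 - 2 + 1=48*d^3 - 4*d^2 - 2*d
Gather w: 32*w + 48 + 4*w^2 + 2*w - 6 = 4*w^2 + 34*w + 42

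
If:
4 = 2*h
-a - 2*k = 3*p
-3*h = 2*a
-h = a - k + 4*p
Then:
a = -3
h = 2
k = 9/11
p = 5/11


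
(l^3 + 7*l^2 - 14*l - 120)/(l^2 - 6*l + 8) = (l^2 + 11*l + 30)/(l - 2)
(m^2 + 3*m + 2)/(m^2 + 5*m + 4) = (m + 2)/(m + 4)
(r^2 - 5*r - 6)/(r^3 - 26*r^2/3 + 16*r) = 3*(r + 1)/(r*(3*r - 8))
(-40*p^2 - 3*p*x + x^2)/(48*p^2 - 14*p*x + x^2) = (5*p + x)/(-6*p + x)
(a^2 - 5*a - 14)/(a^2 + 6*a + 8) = (a - 7)/(a + 4)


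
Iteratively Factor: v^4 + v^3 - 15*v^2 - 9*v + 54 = (v - 3)*(v^3 + 4*v^2 - 3*v - 18) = (v - 3)*(v + 3)*(v^2 + v - 6) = (v - 3)*(v - 2)*(v + 3)*(v + 3)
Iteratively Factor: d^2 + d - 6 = (d - 2)*(d + 3)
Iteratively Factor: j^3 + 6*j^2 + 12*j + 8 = (j + 2)*(j^2 + 4*j + 4) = (j + 2)^2*(j + 2)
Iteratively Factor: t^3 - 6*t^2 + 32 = (t + 2)*(t^2 - 8*t + 16) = (t - 4)*(t + 2)*(t - 4)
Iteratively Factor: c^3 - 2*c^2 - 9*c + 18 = (c - 2)*(c^2 - 9) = (c - 3)*(c - 2)*(c + 3)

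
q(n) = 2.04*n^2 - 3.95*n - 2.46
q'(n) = 4.08*n - 3.95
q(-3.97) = 45.37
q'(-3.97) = -20.15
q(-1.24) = 5.57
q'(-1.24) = -9.01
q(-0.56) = 0.39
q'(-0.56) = -6.23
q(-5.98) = 94.11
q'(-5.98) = -28.35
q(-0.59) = 0.58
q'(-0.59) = -6.36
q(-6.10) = 97.54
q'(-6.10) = -28.84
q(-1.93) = 12.76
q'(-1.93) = -11.82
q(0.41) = -3.74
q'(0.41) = -2.28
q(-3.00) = 27.75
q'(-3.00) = -16.19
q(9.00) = 127.23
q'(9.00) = 32.77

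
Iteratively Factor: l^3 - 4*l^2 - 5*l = (l)*(l^2 - 4*l - 5) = l*(l + 1)*(l - 5)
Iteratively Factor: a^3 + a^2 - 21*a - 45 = (a + 3)*(a^2 - 2*a - 15) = (a + 3)^2*(a - 5)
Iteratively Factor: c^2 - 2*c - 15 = (c - 5)*(c + 3)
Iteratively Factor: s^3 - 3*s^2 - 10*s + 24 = (s + 3)*(s^2 - 6*s + 8) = (s - 2)*(s + 3)*(s - 4)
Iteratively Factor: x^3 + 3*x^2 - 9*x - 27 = (x - 3)*(x^2 + 6*x + 9) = (x - 3)*(x + 3)*(x + 3)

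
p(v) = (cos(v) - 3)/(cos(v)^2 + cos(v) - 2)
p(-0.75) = 3.09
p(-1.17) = 1.79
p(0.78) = 2.92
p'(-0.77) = 5.68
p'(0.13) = -1213.75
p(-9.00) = 1.88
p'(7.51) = -1.14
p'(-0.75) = 6.16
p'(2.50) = 0.57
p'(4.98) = 0.87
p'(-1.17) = 1.38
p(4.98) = 1.64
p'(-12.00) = -14.56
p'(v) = (2*sin(v)*cos(v) + sin(v))*(cos(v) - 3)/(cos(v)^2 + cos(v) - 2)^2 - sin(v)/(cos(v)^2 + cos(v) - 2)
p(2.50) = 1.76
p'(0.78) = -5.45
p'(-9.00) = -0.50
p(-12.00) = 4.86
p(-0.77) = 2.98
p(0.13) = 79.56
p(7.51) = 1.72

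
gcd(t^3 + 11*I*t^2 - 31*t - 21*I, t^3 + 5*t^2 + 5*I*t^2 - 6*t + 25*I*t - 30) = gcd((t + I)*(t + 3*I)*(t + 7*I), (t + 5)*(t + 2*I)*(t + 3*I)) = t + 3*I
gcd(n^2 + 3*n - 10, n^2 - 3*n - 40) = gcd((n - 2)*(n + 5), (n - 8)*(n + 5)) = n + 5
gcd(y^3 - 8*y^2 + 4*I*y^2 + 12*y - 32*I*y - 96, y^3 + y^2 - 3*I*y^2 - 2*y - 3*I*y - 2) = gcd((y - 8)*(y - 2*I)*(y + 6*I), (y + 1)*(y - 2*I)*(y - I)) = y - 2*I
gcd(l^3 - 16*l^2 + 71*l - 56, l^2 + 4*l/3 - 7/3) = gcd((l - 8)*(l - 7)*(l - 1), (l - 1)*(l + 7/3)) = l - 1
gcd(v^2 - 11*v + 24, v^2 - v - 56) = v - 8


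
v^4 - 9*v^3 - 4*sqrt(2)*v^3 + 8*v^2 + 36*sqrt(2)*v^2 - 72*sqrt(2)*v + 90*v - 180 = (v - 6)*(v - 3)*(v - 5*sqrt(2))*(v + sqrt(2))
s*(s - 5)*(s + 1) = s^3 - 4*s^2 - 5*s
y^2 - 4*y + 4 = (y - 2)^2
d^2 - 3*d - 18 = (d - 6)*(d + 3)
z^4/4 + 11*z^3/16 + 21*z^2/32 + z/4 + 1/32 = (z/4 + 1/4)*(z + 1/4)*(z + 1/2)*(z + 1)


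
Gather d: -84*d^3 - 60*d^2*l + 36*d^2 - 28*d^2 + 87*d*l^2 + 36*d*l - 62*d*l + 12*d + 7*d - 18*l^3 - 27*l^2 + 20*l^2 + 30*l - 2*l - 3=-84*d^3 + d^2*(8 - 60*l) + d*(87*l^2 - 26*l + 19) - 18*l^3 - 7*l^2 + 28*l - 3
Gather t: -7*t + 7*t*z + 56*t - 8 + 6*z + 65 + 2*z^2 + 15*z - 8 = t*(7*z + 49) + 2*z^2 + 21*z + 49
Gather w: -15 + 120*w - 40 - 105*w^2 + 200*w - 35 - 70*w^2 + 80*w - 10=-175*w^2 + 400*w - 100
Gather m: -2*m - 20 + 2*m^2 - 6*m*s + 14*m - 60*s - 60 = 2*m^2 + m*(12 - 6*s) - 60*s - 80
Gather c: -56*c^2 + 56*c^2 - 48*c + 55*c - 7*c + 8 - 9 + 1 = 0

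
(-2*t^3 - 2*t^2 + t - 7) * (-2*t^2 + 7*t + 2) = 4*t^5 - 10*t^4 - 20*t^3 + 17*t^2 - 47*t - 14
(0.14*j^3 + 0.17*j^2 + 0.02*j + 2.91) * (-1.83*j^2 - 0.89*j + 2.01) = -0.2562*j^5 - 0.4357*j^4 + 0.0935*j^3 - 5.0014*j^2 - 2.5497*j + 5.8491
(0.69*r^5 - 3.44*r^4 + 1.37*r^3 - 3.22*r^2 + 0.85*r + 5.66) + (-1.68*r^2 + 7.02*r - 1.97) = 0.69*r^5 - 3.44*r^4 + 1.37*r^3 - 4.9*r^2 + 7.87*r + 3.69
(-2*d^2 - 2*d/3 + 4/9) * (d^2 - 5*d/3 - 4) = -2*d^4 + 8*d^3/3 + 86*d^2/9 + 52*d/27 - 16/9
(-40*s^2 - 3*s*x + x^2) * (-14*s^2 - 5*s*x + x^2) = 560*s^4 + 242*s^3*x - 39*s^2*x^2 - 8*s*x^3 + x^4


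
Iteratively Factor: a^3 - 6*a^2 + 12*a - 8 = (a - 2)*(a^2 - 4*a + 4) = (a - 2)^2*(a - 2)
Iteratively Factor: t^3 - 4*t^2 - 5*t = (t)*(t^2 - 4*t - 5) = t*(t - 5)*(t + 1)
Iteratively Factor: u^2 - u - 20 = (u - 5)*(u + 4)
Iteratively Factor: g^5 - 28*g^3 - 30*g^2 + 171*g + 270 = (g - 5)*(g^4 + 5*g^3 - 3*g^2 - 45*g - 54) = (g - 5)*(g + 2)*(g^3 + 3*g^2 - 9*g - 27) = (g - 5)*(g + 2)*(g + 3)*(g^2 - 9) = (g - 5)*(g - 3)*(g + 2)*(g + 3)*(g + 3)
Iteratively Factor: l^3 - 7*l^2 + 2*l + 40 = (l - 4)*(l^2 - 3*l - 10) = (l - 5)*(l - 4)*(l + 2)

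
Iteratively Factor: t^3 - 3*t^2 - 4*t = (t + 1)*(t^2 - 4*t) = t*(t + 1)*(t - 4)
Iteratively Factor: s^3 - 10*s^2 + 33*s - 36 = (s - 3)*(s^2 - 7*s + 12) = (s - 3)^2*(s - 4)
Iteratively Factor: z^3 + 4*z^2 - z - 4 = (z + 1)*(z^2 + 3*z - 4) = (z + 1)*(z + 4)*(z - 1)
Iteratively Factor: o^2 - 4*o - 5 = (o + 1)*(o - 5)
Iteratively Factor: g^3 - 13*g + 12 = (g + 4)*(g^2 - 4*g + 3) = (g - 1)*(g + 4)*(g - 3)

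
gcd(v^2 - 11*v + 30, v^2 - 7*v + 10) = v - 5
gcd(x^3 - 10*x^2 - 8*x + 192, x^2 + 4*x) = x + 4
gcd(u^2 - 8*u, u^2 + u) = u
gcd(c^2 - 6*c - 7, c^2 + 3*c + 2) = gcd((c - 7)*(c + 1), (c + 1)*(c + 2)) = c + 1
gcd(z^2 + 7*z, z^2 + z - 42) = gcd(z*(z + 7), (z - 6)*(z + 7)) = z + 7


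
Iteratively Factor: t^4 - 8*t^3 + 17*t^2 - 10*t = (t - 5)*(t^3 - 3*t^2 + 2*t) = t*(t - 5)*(t^2 - 3*t + 2) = t*(t - 5)*(t - 2)*(t - 1)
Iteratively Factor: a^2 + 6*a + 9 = (a + 3)*(a + 3)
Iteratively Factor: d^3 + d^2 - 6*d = (d - 2)*(d^2 + 3*d) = d*(d - 2)*(d + 3)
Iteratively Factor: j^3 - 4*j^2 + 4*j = (j - 2)*(j^2 - 2*j) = j*(j - 2)*(j - 2)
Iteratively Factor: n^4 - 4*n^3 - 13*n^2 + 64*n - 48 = (n - 3)*(n^3 - n^2 - 16*n + 16) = (n - 3)*(n - 1)*(n^2 - 16) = (n - 3)*(n - 1)*(n + 4)*(n - 4)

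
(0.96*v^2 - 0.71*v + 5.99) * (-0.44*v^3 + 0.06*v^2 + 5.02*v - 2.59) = -0.4224*v^5 + 0.37*v^4 + 2.141*v^3 - 5.6912*v^2 + 31.9087*v - 15.5141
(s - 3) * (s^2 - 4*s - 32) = s^3 - 7*s^2 - 20*s + 96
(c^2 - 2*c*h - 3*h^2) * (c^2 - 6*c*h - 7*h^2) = c^4 - 8*c^3*h + 2*c^2*h^2 + 32*c*h^3 + 21*h^4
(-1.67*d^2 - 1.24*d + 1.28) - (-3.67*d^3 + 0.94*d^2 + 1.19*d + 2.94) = 3.67*d^3 - 2.61*d^2 - 2.43*d - 1.66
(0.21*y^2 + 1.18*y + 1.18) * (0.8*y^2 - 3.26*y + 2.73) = 0.168*y^4 + 0.2594*y^3 - 2.3295*y^2 - 0.6254*y + 3.2214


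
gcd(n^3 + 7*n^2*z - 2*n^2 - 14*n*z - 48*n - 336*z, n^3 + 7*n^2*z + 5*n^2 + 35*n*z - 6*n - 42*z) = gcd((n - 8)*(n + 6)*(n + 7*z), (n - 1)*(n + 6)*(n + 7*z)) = n^2 + 7*n*z + 6*n + 42*z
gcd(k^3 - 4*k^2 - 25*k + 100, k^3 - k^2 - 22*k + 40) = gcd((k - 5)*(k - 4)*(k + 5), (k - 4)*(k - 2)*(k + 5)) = k^2 + k - 20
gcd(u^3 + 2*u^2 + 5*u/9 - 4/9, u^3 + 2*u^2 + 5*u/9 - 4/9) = u^3 + 2*u^2 + 5*u/9 - 4/9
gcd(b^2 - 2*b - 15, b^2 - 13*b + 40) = b - 5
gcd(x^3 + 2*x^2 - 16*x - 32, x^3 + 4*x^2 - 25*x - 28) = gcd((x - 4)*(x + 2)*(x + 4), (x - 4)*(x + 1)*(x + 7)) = x - 4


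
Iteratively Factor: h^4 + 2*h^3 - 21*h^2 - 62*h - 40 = (h + 1)*(h^3 + h^2 - 22*h - 40) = (h - 5)*(h + 1)*(h^2 + 6*h + 8) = (h - 5)*(h + 1)*(h + 2)*(h + 4)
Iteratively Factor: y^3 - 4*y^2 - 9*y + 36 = (y + 3)*(y^2 - 7*y + 12) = (y - 3)*(y + 3)*(y - 4)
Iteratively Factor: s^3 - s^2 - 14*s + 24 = (s - 2)*(s^2 + s - 12) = (s - 3)*(s - 2)*(s + 4)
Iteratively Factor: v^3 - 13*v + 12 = (v + 4)*(v^2 - 4*v + 3) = (v - 1)*(v + 4)*(v - 3)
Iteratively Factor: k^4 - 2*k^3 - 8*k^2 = (k)*(k^3 - 2*k^2 - 8*k) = k^2*(k^2 - 2*k - 8) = k^2*(k - 4)*(k + 2)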